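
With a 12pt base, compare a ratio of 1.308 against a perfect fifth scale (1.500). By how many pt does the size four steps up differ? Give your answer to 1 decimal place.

At 1.308: 12.0 × 1.308⁴ = 35.125pt
Perfect fifth: 12.0 × 1.500⁴ = 60.750pt
Difference: 60.750 − 35.125 = 25.625pt

25.6pt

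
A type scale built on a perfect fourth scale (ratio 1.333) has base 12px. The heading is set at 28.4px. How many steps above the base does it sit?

1.333ⁿ = 28.4 / 12 = 2.3667
n = ln(2.3667) / ln(1.333) = 0.8615 / 0.2874 ≈ 3.00

3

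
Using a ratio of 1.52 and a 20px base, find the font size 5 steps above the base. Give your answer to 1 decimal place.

162.3px

20.0 × 1.52⁵ = 20.0 × 8.11368 ≈ 162.27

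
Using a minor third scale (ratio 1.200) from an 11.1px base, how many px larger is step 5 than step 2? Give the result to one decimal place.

11.6px

Step 2: 11.1 × 1.200² = 15.984px
Step 5: 11.1 × 1.200⁵ = 27.620px
Difference: 27.620 − 15.984 = 11.636px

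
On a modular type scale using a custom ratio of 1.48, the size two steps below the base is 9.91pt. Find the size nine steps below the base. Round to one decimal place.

0.6pt

9.91 ÷ 1.48⁷ = 9.91 ÷ 15.55364 ≈ 0.637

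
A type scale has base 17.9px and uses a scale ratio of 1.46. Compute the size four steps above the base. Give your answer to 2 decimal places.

17.9 × 1.46⁴ = 17.9 × 4.54372 ≈ 81.33

81.33px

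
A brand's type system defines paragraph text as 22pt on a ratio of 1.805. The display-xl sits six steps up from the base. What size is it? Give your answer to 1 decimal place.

760.8pt

22.0 × 1.805⁶ = 22.0 × 34.58305 ≈ 760.83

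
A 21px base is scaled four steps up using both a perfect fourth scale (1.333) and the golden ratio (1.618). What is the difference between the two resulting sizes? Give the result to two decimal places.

Perfect fourth: 21.0 × 1.333⁴ = 66.3040px
Golden ratio: 21.0 × 1.618⁴ = 143.9240px
Difference: 143.9240 − 66.3040 = 77.6200px

77.62px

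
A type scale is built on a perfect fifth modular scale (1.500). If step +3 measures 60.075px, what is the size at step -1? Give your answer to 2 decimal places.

60.075 ÷ 1.500⁴ = 60.075 ÷ 5.06250 ≈ 11.867

11.87px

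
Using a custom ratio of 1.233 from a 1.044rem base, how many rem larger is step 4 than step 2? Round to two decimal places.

Step 2: 1.044 × 1.233² = 1.5872rem
Step 4: 1.044 × 1.233⁴ = 2.4130rem
Difference: 2.4130 − 1.5872 = 0.8258rem

0.83rem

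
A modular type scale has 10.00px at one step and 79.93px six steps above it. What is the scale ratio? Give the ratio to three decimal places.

1.414

The ratio satisfies 10.00 × r⁶ = 79.93, so r = (79.93 / 10.00)^(1/6).
r = 7.9930^(1/6) ≈ 1.4140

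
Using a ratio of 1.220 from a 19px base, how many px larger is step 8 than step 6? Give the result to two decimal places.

Step 6: 19.0 × 1.220⁶ = 62.6488px
Step 8: 19.0 × 1.220⁸ = 93.2464px
Difference: 93.2464 − 62.6488 = 30.5976px

30.60px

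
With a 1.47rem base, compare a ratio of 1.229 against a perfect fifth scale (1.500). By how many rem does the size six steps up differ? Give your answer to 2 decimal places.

At 1.229: 1.47 × 1.229⁶ = 5.0656rem
Perfect fifth: 1.47 × 1.500⁶ = 16.7442rem
Difference: 16.7442 − 5.0656 = 11.6786rem

11.68rem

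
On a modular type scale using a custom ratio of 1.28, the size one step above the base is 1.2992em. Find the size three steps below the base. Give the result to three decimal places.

1.2992 ÷ 1.28⁴ = 1.2992 ÷ 2.68435 ≈ 0.484

0.484em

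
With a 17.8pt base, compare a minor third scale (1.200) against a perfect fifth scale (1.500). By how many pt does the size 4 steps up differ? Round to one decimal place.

Minor third: 17.8 × 1.200⁴ = 36.910pt
Perfect fifth: 17.8 × 1.500⁴ = 90.112pt
Difference: 90.112 − 36.910 = 53.202pt

53.2pt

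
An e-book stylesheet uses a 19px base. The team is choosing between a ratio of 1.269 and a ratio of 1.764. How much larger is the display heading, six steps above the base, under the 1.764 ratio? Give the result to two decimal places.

At 1.269: 19.0 × 1.269⁶ = 79.3457px
At 1.764: 19.0 × 1.764⁶ = 572.4599px
Difference: 572.4599 − 79.3457 = 493.1142px

493.11px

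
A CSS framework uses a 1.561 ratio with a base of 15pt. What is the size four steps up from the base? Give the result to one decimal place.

A modular type scale is a geometric sequence: sizeₙ = base × rⁿ.
15.0 × 1.561⁴ = 15.0 × 5.93761 ≈ 89.06

89.1pt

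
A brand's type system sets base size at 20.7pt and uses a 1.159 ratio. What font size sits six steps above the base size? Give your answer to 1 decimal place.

Every step multiplies by the scale ratio.
20.7 × 1.159⁶ = 20.7 × 2.42382 ≈ 50.17

50.2pt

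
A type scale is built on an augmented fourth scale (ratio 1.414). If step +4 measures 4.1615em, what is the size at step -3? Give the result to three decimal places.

0.368em

The gap is -3 − (4) = -7 steps, so the factor is 1.414^-7.
4.1615 ÷ 1.414⁷ = 4.1615 ÷ 11.30175 ≈ 0.368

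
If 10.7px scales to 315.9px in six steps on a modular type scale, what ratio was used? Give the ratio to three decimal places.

r⁶ = 315.9 / 10.7, so r = (315.9/10.7)^(1/6).
r = 29.5234^(1/6) ≈ 1.7580

1.758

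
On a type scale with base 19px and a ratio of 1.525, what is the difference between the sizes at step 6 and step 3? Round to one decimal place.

Step 3: 19.0 × 1.525³ = 67.385px
Step 6: 19.0 × 1.525⁶ = 238.986px
Difference: 238.986 − 67.385 = 171.601px

171.6px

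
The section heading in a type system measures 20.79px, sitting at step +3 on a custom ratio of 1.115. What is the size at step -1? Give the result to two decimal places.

20.79 ÷ 1.115⁴ = 20.79 ÷ 1.54561 ≈ 13.451

13.45px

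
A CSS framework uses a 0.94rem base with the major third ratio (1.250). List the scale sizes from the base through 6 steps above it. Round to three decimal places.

0.940rem, 1.175rem, 1.469rem, 1.836rem, 2.295rem, 2.869rem, 3.586rem

Step 0: 0.94rem
Step 1: 0.94 × 1.250 = 1.175
Step 2: 0.94 × 1.250² = 1.469
Step 3: 0.94 × 1.250³ = 1.836
Step 4: 0.94 × 1.250⁴ = 2.295
Step 5: 0.94 × 1.250⁵ = 2.869
Step 6: 0.94 × 1.250⁶ = 3.586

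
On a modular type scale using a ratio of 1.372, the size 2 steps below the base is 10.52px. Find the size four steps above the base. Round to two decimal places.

The gap is 4 − (-2) = 6 steps, so the factor is 1.372^6.
10.52 × 1.372⁶ = 10.52 × 6.66998 ≈ 70.168

70.17px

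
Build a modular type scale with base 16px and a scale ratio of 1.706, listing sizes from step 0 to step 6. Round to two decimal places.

16.00px, 27.30px, 46.57px, 79.44px, 135.53px, 231.21px, 394.45px

Step 0: 16px
Step 1: 16.0 × 1.706 = 27.30
Step 2: 16.0 × 1.706² = 46.57
Step 3: 16.0 × 1.706³ = 79.44
Step 4: 16.0 × 1.706⁴ = 135.53
Step 5: 16.0 × 1.706⁵ = 231.21
Step 6: 16.0 × 1.706⁶ = 394.45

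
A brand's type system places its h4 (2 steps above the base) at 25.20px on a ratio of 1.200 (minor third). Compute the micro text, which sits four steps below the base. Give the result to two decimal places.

8.44px

25.20 ÷ 1.200⁶ = 25.20 ÷ 2.98598 ≈ 8.439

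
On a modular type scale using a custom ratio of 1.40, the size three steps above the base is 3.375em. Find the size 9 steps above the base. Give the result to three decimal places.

Moving from step +3 to step +9 is 6 steps up, so multiply by r⁶.
3.375 × 1.40⁶ = 3.375 × 7.52954 ≈ 25.412

25.412em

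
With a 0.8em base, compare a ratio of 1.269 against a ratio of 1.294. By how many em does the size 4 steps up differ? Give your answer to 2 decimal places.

At 1.269: 0.8 × 1.269⁴ = 2.0746em
At 1.294: 0.8 × 1.294⁴ = 2.2430em
Difference: 2.2430 − 2.0746 = 0.1684em

0.17em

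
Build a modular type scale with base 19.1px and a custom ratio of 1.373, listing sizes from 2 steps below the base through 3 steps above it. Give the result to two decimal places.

10.13px, 13.91px, 19.10px, 26.22px, 36.01px, 49.44px

Step -2: 19.1 ÷ 1.373² = 10.13
Step -1: 19.1 ÷ 1.373 = 13.91
Step 0: 19.1px
Step 1: 19.1 × 1.373 = 26.22
Step 2: 19.1 × 1.373² = 36.01
Step 3: 19.1 × 1.373³ = 49.44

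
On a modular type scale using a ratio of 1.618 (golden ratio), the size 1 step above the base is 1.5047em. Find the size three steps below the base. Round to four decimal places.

Moving from step +1 to step -3 is 4 steps down, so divide by r⁴.
1.5047 ÷ 1.618⁴ = 1.5047 ÷ 6.85353 ≈ 0.2196

0.2196em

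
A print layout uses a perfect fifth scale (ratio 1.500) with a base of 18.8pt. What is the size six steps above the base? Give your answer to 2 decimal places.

Every step multiplies by the scale ratio.
18.8 × 1.500⁶ = 18.8 × 11.39062 ≈ 214.14

214.14pt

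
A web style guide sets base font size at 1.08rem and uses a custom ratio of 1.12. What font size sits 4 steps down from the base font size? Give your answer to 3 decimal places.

Every step multiplies by the scale ratio.
1.08 ÷ 1.12⁴ = 1.08 ÷ 1.57352 ≈ 0.686

0.686rem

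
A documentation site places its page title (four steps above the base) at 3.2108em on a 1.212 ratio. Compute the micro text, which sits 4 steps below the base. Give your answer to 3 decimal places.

3.2108 ÷ 1.212⁸ = 3.2108 ÷ 4.65609 ≈ 0.690

0.690em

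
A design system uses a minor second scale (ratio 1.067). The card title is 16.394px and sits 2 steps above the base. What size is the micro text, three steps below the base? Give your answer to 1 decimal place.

11.9px

Moving from step +2 to step -3 is 5 steps down, so divide by r⁵.
16.394 ÷ 1.067⁵ = 16.394 ÷ 1.38300 ≈ 11.854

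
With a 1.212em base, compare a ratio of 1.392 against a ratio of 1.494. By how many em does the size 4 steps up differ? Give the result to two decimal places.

At 1.392: 1.212 × 1.392⁴ = 4.5505em
At 1.494: 1.212 × 1.494⁴ = 6.0382em
Difference: 6.0382 − 4.5505 = 1.4877em

1.49em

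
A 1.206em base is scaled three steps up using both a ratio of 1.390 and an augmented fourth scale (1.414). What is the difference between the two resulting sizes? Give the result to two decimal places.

At 1.390: 1.206 × 1.390³ = 3.2389em
Augmented fourth: 1.206 × 1.414³ = 3.4095em
Difference: 3.4095 − 3.2389 = 0.1706em

0.17em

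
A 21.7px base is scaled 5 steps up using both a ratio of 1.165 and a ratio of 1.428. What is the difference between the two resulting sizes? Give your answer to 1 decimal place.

82.3px

At 1.165: 21.7 × 1.165⁵ = 46.568px
At 1.428: 21.7 × 1.428⁵ = 128.855px
Difference: 128.855 − 46.568 = 82.287px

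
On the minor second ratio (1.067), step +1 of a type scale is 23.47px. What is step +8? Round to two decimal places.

36.95px

23.47 × 1.067⁷ = 23.47 × 1.57453 ≈ 36.954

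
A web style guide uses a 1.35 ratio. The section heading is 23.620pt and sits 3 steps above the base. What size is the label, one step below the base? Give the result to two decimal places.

23.620 ÷ 1.35⁴ = 23.620 ÷ 3.32151 ≈ 7.111

7.11pt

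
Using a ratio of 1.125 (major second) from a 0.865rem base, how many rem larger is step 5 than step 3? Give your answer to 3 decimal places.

Step 3: 0.865 × 1.125³ = 1.23161rem
Step 5: 0.865 × 1.125⁵ = 1.55876rem
Difference: 1.55876 − 1.23161 = 0.32715rem

0.327rem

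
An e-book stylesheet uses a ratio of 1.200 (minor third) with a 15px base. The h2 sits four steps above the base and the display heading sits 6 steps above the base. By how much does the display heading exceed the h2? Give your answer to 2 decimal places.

13.69px

Step 4: 15.0 × 1.200⁴ = 31.1040px
Step 6: 15.0 × 1.200⁶ = 44.7898px
Difference: 44.7898 − 31.1040 = 13.6858px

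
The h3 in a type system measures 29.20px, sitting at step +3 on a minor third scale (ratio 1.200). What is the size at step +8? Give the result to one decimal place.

72.7px

29.20 × 1.200⁵ = 29.20 × 2.48832 ≈ 72.659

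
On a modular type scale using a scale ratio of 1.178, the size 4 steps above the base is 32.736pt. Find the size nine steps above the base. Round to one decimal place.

74.3pt

32.736 × 1.178⁵ = 32.736 × 2.26844 ≈ 74.260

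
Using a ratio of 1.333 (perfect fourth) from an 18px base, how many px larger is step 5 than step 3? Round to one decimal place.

33.1px

Step 3: 18.0 × 1.333³ = 42.635px
Step 5: 18.0 × 1.333⁵ = 75.757px
Difference: 75.757 − 42.635 = 33.122px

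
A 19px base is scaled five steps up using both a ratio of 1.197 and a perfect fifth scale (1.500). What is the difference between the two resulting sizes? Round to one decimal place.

97.6px

At 1.197: 19.0 × 1.197⁵ = 46.690px
Perfect fifth: 19.0 × 1.500⁵ = 144.281px
Difference: 144.281 − 46.690 = 97.591px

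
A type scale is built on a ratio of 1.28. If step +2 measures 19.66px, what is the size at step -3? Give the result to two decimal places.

The gap is -3 − (2) = -5 steps, so the factor is 1.28^-5.
19.66 ÷ 1.28⁵ = 19.66 ÷ 3.43597 ≈ 5.722

5.72px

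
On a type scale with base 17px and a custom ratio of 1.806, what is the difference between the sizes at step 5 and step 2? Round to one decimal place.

Step 2: 17.0 × 1.806² = 55.448px
Step 5: 17.0 × 1.806⁵ = 326.616px
Difference: 326.616 − 55.448 = 271.168px

271.2px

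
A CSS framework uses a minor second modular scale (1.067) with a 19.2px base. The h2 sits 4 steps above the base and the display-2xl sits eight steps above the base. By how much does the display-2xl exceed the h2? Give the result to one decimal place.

7.4px

Step 4: 19.2 × 1.067⁴ = 24.886px
Step 8: 19.2 × 1.067⁸ = 32.256px
Difference: 32.256 − 24.886 = 7.370px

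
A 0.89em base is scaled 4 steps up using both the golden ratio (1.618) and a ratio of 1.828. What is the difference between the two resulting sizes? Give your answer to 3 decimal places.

Golden ratio: 0.89 × 1.618⁴ = 6.09964em
At 1.828: 0.89 × 1.828⁴ = 9.93790em
Difference: 9.93790 − 6.09964 = 3.83826em

3.838em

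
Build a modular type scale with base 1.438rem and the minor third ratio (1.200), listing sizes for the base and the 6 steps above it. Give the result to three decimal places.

1.438rem, 1.726rem, 2.071rem, 2.485rem, 2.982rem, 3.578rem, 4.294rem

Step 0: 1.438rem
Step 1: 1.438 × 1.200 = 1.726
Step 2: 1.438 × 1.200² = 2.071
Step 3: 1.438 × 1.200³ = 2.485
Step 4: 1.438 × 1.200⁴ = 2.982
Step 5: 1.438 × 1.200⁵ = 3.578
Step 6: 1.438 × 1.200⁶ = 4.294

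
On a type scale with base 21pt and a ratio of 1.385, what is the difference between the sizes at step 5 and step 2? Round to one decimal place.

66.7pt

Step 2: 21.0 × 1.385² = 40.283pt
Step 5: 21.0 × 1.385⁵ = 107.021pt
Difference: 107.021 − 40.283 = 66.738pt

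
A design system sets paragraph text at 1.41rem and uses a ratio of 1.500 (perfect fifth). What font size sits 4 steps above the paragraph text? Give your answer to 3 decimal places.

Each step on a modular scale multiplies by the ratio, so the size n steps from the base is base × ratioⁿ.
1.41 × 1.500⁴ = 1.41 × 5.06250 ≈ 7.138

7.138rem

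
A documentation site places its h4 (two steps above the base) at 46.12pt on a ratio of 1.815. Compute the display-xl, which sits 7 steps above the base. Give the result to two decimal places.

Moving from step +2 to step +7 is 5 steps up, so multiply by r⁵.
46.12 × 1.815⁵ = 46.12 × 19.69623 ≈ 908.390

908.39pt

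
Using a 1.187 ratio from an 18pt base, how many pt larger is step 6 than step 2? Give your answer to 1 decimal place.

25.0pt

Step 2: 18.0 × 1.187² = 25.361pt
Step 6: 18.0 × 1.187⁶ = 50.347pt
Difference: 50.347 − 25.361 = 24.986pt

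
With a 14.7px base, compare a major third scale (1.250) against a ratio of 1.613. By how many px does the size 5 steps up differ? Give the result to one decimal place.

Major third: 14.7 × 1.250⁵ = 44.861px
At 1.613: 14.7 × 1.613⁵ = 160.505px
Difference: 160.505 − 44.861 = 115.644px

115.6px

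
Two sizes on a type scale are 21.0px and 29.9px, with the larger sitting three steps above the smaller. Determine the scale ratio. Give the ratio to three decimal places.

The ratio satisfies 21.0 × r³ = 29.9, so r = (29.9 / 21.0)^(1/3).
r = 1.4238^(1/3) ≈ 1.1250

1.125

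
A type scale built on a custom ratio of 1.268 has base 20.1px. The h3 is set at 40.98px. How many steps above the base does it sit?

3

1.268ⁿ = 40.98 / 20.1 = 2.0388
n = ln(2.0388) / ln(1.268) = 0.7124 / 0.2374 ≈ 3.00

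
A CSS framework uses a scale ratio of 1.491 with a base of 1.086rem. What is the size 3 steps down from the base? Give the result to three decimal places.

1.086 ÷ 1.491³ = 1.086 ÷ 3.31461 ≈ 0.328

0.328rem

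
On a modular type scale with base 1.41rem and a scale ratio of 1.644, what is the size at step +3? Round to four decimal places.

A modular type scale is a geometric sequence: sizeₙ = base × rⁿ.
1.41 × 1.644³ = 1.41 × 4.44330 ≈ 6.2651

6.2651rem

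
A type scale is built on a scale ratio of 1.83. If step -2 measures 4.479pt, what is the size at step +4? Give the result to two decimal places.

168.22pt

Moving from step -2 to step +4 is 6 steps up, so multiply by r⁶.
4.479 × 1.83⁶ = 4.479 × 37.55835 ≈ 168.224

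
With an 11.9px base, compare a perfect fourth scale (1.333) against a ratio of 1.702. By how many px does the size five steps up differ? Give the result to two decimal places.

119.88px

Perfect fourth: 11.9 × 1.333⁵ = 50.0839px
At 1.702: 11.9 × 1.702⁵ = 169.9592px
Difference: 169.9592 − 50.0839 = 119.8753px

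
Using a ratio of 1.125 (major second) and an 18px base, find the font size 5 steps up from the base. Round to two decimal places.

18.0 × 1.125⁵ = 18.0 × 1.80203 ≈ 32.44

32.44px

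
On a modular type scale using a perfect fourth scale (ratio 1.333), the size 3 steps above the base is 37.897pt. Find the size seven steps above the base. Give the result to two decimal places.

Moving from step +3 to step +7 is 4 steps up, so multiply by r⁴.
37.897 × 1.333⁴ = 37.897 × 3.15733 ≈ 119.654

119.65pt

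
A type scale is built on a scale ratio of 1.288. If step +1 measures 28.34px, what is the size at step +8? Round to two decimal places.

166.65px

28.34 × 1.288⁷ = 28.34 × 5.88046 ≈ 166.652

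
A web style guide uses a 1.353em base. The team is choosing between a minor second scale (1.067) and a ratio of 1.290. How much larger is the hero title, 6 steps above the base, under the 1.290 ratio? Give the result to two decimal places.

Minor second: 1.353 × 1.067⁶ = 1.9966em
At 1.290: 1.353 × 1.290⁶ = 6.2350em
Difference: 6.2350 − 1.9966 = 4.2384em

4.24em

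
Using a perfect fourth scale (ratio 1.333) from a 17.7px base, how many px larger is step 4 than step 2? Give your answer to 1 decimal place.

Step 2: 17.7 × 1.333² = 31.451px
Step 4: 17.7 × 1.333⁴ = 55.885px
Difference: 55.885 − 31.451 = 24.434px

24.4px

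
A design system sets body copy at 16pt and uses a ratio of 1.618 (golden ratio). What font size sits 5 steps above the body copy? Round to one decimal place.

A modular type scale is a geometric sequence: sizeₙ = base × rⁿ.
16.0 × 1.618⁵ = 16.0 × 11.08901 ≈ 177.42

177.4pt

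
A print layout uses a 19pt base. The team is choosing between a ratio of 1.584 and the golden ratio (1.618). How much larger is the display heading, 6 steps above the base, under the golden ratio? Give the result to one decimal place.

40.8pt

At 1.584: 19.0 × 1.584⁶ = 300.113pt
Golden ratio: 19.0 × 1.618⁶ = 340.898pt
Difference: 340.898 − 300.113 = 40.785pt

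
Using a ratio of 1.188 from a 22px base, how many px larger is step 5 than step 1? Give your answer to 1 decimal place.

Step 1: 22.0 × 1.188 = 26.136px
Step 5: 22.0 × 1.188⁵ = 52.060px
Difference: 52.060 − 26.136 = 25.924px

25.9px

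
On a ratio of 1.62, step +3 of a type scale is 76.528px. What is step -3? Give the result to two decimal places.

4.23px

The gap is -3 − (3) = -6 steps, so the factor is 1.62^-6.
76.528 ÷ 1.62⁶ = 76.528 ÷ 18.07549 ≈ 4.234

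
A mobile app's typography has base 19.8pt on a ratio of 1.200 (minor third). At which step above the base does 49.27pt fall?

1.200ⁿ = 49.27 / 19.8 = 2.4884
n = ln(2.4884) / ln(1.200) = 0.9116 / 0.1823 ≈ 5.00

5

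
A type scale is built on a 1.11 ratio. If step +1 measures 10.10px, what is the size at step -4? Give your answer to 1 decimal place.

6.0px

10.10 ÷ 1.11⁵ = 10.10 ÷ 1.68506 ≈ 5.994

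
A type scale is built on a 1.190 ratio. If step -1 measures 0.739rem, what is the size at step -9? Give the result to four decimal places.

The gap is -9 − (-1) = -8 steps, so the factor is 1.190^-8.
0.739 ÷ 1.190⁸ = 0.739 ÷ 4.02139 ≈ 0.1838

0.1838rem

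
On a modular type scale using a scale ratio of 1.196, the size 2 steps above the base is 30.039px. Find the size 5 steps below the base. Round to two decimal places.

Moving from step +2 to step -5 is 7 steps down, so divide by r⁷.
30.039 ÷ 1.196⁷ = 30.039 ÷ 3.50040 ≈ 8.582

8.58px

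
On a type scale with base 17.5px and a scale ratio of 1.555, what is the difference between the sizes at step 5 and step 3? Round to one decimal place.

Step 3: 17.5 × 1.555³ = 65.801px
Step 5: 17.5 × 1.555⁵ = 159.107px
Difference: 159.107 − 65.801 = 93.306px

93.3px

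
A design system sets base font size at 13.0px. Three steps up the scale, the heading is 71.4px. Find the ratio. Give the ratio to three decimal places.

1.764

The ratio satisfies 13.0 × r³ = 71.4, so r = (71.4 / 13.0)^(1/3).
r = 5.4923^(1/3) ≈ 1.7644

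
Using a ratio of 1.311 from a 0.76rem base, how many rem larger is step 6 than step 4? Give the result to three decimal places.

Step 4: 0.76 × 1.311⁴ = 2.24504rem
Step 6: 0.76 × 1.311⁶ = 3.85860rem
Difference: 3.85860 − 2.24504 = 1.61356rem

1.614rem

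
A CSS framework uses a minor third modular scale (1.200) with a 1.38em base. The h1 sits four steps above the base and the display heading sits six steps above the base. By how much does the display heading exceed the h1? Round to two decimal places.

1.26em

Step 4: 1.38 × 1.200⁴ = 2.8616em
Step 6: 1.38 × 1.200⁶ = 4.1207em
Difference: 4.1207 − 2.8616 = 1.2591em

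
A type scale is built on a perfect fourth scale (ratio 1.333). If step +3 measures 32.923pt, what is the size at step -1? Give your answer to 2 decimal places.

32.923 ÷ 1.333⁴ = 32.923 ÷ 3.15733 ≈ 10.427

10.43pt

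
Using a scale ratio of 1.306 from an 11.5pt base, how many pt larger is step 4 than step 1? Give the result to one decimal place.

18.4pt

Step 1: 11.5 × 1.306 = 15.019pt
Step 4: 11.5 × 1.306⁴ = 33.456pt
Difference: 33.456 − 15.019 = 18.437pt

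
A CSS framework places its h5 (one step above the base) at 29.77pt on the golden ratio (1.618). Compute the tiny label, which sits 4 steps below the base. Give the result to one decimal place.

2.7pt

29.77 ÷ 1.618⁵ = 29.77 ÷ 11.08901 ≈ 2.685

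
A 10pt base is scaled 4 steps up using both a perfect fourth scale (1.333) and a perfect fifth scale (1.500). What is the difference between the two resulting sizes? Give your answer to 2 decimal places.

19.05pt

Perfect fourth: 10.0 × 1.333⁴ = 31.5733pt
Perfect fifth: 10.0 × 1.500⁴ = 50.6250pt
Difference: 50.6250 − 31.5733 = 19.0517pt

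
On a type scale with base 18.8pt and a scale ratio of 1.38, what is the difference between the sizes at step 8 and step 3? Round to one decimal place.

Step 3: 18.8 × 1.38³ = 49.408pt
Step 8: 18.8 × 1.38⁸ = 247.281pt
Difference: 247.281 − 49.408 = 197.873pt

197.9pt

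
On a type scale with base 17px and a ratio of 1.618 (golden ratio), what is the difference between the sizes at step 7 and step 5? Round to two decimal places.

Step 5: 17.0 × 1.618⁵ = 188.5131px
Step 7: 17.0 × 1.618⁷ = 493.5129px
Difference: 493.5129 − 188.5131 = 304.9998px

305.00px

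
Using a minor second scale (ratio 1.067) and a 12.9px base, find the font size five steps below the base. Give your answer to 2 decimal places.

A modular type scale is a geometric sequence: sizeₙ = base × rⁿ.
12.9 ÷ 1.067⁵ = 12.9 ÷ 1.38300 ≈ 9.33

9.33px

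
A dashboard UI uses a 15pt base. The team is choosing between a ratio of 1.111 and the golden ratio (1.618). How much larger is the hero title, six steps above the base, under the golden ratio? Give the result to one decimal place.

240.9pt

At 1.111: 15.0 × 1.111⁶ = 28.208pt
Golden ratio: 15.0 × 1.618⁶ = 269.130pt
Difference: 269.130 − 28.208 = 240.922pt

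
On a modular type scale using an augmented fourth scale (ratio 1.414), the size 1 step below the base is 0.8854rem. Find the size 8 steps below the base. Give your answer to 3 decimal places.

Moving from step -1 to step -8 is 7 steps down, so divide by r⁷.
0.8854 ÷ 1.414⁷ = 0.8854 ÷ 11.30175 ≈ 0.078

0.078rem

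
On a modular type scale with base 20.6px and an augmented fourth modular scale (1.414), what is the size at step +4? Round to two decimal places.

Each step on a modular scale multiplies by the ratio, so the size n steps from the base is base × ratioⁿ.
20.6 × 1.414⁴ = 20.6 × 3.99758 ≈ 82.35

82.35px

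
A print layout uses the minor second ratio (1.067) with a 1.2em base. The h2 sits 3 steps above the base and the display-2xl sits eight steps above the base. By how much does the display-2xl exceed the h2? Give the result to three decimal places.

0.558em

Step 3: 1.2 × 1.067³ = 1.45772em
Step 8: 1.2 × 1.067⁸ = 2.01603em
Difference: 2.01603 − 1.45772 = 0.55831em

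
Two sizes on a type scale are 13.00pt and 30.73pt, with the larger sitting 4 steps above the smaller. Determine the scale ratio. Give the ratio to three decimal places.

The ratio satisfies 13.00 × r⁴ = 30.73, so r = (30.73 / 13.00)^(1/4).
r = 2.3638^(1/4) ≈ 1.2400

1.240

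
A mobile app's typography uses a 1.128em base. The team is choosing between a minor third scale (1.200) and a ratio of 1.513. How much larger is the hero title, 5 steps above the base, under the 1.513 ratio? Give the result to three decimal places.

6.137em

Minor third: 1.128 × 1.200⁵ = 2.80682em
At 1.513: 1.128 × 1.513⁵ = 8.94342em
Difference: 8.94342 − 2.80682 = 6.13660em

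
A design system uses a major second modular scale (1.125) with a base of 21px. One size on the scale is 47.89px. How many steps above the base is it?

7

1.125ⁿ = 47.89 / 21 = 2.2805
n = ln(2.2805) / ln(1.125) = 0.8244 / 0.1178 ≈ 7.00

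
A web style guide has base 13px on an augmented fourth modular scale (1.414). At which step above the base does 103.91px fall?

6

1.414ⁿ = 103.91 / 13 = 7.9931
n = ln(7.9931) / ln(1.414) = 2.0786 / 0.3464 ≈ 6.00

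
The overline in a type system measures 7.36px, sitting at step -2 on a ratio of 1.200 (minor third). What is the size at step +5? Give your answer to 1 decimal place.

26.4px

7.36 × 1.200⁷ = 7.36 × 3.58318 ≈ 26.372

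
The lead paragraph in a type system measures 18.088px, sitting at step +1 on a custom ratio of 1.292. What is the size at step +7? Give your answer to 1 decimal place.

The gap is 7 − (1) = 6 steps, so the factor is 1.292^6.
18.088 × 1.292⁶ = 18.088 × 4.65131 ≈ 84.133

84.1px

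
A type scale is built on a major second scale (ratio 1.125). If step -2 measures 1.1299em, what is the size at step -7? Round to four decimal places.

Moving from step -2 to step -7 is 5 steps down, so divide by r⁵.
1.1299 ÷ 1.125⁵ = 1.1299 ÷ 1.80203 ≈ 0.6270

0.6270em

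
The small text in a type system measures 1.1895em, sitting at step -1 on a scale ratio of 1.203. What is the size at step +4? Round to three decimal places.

2.997em

1.1895 × 1.203⁵ = 1.1895 × 2.51958 ≈ 2.997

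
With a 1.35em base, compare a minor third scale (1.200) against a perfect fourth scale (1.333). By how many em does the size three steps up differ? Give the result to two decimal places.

Minor third: 1.35 × 1.200³ = 2.3328em
Perfect fourth: 1.35 × 1.333³ = 3.1976em
Difference: 3.1976 − 2.3328 = 0.8648em

0.86em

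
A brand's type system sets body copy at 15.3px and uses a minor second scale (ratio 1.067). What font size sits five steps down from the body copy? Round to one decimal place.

11.1px

Every step multiplies by the scale ratio.
15.3 ÷ 1.067⁵ = 15.3 ÷ 1.38300 ≈ 11.06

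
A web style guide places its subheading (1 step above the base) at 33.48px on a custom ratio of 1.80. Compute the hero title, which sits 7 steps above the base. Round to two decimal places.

Moving from step +1 to step +7 is 6 steps up, so multiply by r⁶.
33.48 × 1.80⁶ = 33.48 × 34.01222 ≈ 1138.729

1138.73px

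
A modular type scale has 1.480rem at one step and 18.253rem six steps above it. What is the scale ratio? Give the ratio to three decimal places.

1.520

The ratio satisfies 1.480 × r⁶ = 18.253, so r = (18.253 / 1.480)^(1/6).
r = 12.3331^(1/6) ≈ 1.5200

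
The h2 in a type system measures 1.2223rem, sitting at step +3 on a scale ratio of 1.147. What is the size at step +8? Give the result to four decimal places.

The gap is 8 − (3) = 5 steps, so the factor is 1.147^5.
1.2223 × 1.147⁵ = 1.2223 × 1.98526 ≈ 2.4266

2.4266rem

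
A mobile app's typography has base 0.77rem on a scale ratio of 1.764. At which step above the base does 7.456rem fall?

1.764ⁿ = 7.456 / 0.77 = 9.6831
n = ln(9.6831) / ln(1.764) = 2.2704 / 0.5676 ≈ 4.00

4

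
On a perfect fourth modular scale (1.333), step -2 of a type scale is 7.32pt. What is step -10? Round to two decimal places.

0.73pt

7.32 ÷ 1.333⁸ = 7.32 ÷ 9.96876 ≈ 0.734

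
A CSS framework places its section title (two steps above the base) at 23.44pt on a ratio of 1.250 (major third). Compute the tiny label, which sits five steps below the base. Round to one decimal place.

23.44 ÷ 1.250⁷ = 23.44 ÷ 4.76837 ≈ 4.916

4.9pt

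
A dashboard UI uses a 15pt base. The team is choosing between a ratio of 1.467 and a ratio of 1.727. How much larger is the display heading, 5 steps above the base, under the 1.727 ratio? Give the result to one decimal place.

128.5pt

At 1.467: 15.0 × 1.467⁵ = 101.916pt
At 1.727: 15.0 × 1.727⁵ = 230.437pt
Difference: 230.437 − 101.916 = 128.521pt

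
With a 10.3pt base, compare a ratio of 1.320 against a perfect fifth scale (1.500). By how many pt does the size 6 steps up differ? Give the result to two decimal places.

At 1.320: 10.3 × 1.320⁶ = 54.4855pt
Perfect fifth: 10.3 × 1.500⁶ = 117.3234pt
Difference: 117.3234 − 54.4855 = 62.8379pt

62.84pt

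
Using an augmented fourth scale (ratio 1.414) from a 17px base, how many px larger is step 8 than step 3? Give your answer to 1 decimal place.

Step 3: 17.0 × 1.414³ = 48.061px
Step 8: 17.0 × 1.414⁸ = 271.672px
Difference: 271.672 − 48.061 = 223.611px

223.6px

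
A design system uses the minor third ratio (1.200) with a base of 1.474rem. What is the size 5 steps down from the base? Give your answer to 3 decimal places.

1.474 ÷ 1.200⁵ = 1.474 ÷ 2.48832 ≈ 0.592

0.592rem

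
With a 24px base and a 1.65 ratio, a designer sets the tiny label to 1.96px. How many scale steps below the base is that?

5

1.65ⁿ = 24 / 1.96 = 12.2449
n = ln(12.2449) / ln(1.65) = 2.5051 / 0.5008 ≈ 5.00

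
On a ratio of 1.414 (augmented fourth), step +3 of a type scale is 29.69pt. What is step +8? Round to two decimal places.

167.83pt

29.69 × 1.414⁵ = 29.69 × 5.65258 ≈ 167.825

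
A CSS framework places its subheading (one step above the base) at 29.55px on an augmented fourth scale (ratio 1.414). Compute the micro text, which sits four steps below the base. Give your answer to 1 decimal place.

5.2px

Moving from step +1 to step -4 is 5 steps down, so divide by r⁵.
29.55 ÷ 1.414⁵ = 29.55 ÷ 5.65258 ≈ 5.228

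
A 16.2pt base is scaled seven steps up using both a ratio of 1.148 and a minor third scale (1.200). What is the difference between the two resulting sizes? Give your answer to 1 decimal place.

15.5pt

At 1.148: 16.2 × 1.148⁷ = 42.570pt
Minor third: 16.2 × 1.200⁷ = 58.048pt
Difference: 58.048 − 42.570 = 15.478pt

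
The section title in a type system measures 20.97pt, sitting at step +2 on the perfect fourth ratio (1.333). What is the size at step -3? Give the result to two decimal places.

Moving from step +2 to step -3 is 5 steps down, so divide by r⁵.
20.97 ÷ 1.333⁵ = 20.97 ÷ 4.20873 ≈ 4.983

4.98pt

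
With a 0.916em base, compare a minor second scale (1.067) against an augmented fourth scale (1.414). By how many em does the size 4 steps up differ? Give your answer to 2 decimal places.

Minor second: 0.916 × 1.067⁴ = 1.1873em
Augmented fourth: 0.916 × 1.414⁴ = 3.6618em
Difference: 3.6618 − 1.1873 = 2.4745em

2.47em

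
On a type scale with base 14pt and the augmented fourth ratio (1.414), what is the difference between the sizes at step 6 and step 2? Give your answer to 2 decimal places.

83.91pt

Step 2: 14.0 × 1.414² = 27.9915pt
Step 6: 14.0 × 1.414⁶ = 111.8986pt
Difference: 111.8986 − 27.9915 = 83.9071pt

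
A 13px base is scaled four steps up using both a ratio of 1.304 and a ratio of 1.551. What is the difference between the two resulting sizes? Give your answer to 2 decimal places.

37.64px

At 1.304: 13.0 × 1.304⁴ = 37.5884px
At 1.551: 13.0 × 1.551⁴ = 75.2299px
Difference: 75.2299 − 37.5884 = 37.6415px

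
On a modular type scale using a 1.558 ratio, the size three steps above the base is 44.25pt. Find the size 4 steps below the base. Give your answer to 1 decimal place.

2.0pt

The gap is -4 − (3) = -7 steps, so the factor is 1.558^-7.
44.25 ÷ 1.558⁷ = 44.25 ÷ 22.28292 ≈ 1.986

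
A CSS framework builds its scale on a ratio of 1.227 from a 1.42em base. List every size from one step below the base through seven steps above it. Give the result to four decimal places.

1.1573em, 1.4200em, 1.7423em, 2.1379em, 2.6231em, 3.2186em, 3.9492em, 4.8457em, 5.9457em

Step -1: 1.42 ÷ 1.227 = 1.1573
Step 0: 1.42em
Step 1: 1.42 × 1.227 = 1.7423
Step 2: 1.42 × 1.227² = 2.1379
Step 3: 1.42 × 1.227³ = 2.6231
Step 4: 1.42 × 1.227⁴ = 3.2186
Step 5: 1.42 × 1.227⁵ = 3.9492
Step 6: 1.42 × 1.227⁶ = 4.8457
Step 7: 1.42 × 1.227⁷ = 5.9457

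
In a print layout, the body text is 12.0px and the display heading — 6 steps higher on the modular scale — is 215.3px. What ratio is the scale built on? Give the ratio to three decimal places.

The ratio satisfies 12.0 × r⁶ = 215.3, so r = (215.3 / 12.0)^(1/6).
r = 17.9417^(1/6) ≈ 1.6180

1.618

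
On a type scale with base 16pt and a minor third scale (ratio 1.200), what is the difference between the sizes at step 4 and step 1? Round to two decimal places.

13.98pt

Step 1: 16.0 × 1.200 = 19.2000pt
Step 4: 16.0 × 1.200⁴ = 33.1776pt
Difference: 33.1776 − 19.2000 = 13.9776pt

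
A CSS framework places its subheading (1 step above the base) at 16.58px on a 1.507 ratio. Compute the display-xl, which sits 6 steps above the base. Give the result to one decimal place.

128.9px

The gap is 6 − (1) = 5 steps, so the factor is 1.507^5.
16.58 × 1.507⁵ = 16.58 × 7.77260 ≈ 128.870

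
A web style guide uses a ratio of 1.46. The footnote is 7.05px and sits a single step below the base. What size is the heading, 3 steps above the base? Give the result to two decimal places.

32.03px

Moving from step -1 to step +3 is 4 steps up, so multiply by r⁴.
7.05 × 1.46⁴ = 7.05 × 4.54372 ≈ 32.033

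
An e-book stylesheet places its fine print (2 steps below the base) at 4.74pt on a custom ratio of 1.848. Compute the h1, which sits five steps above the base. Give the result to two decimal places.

4.74 × 1.848⁷ = 4.74 × 73.60609 ≈ 348.893

348.89pt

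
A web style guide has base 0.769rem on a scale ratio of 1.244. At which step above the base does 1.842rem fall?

1.244ⁿ = 1.842 / 0.769 = 2.3953
n = ln(2.3953) / ln(1.244) = 0.8735 / 0.2183 ≈ 4.00

4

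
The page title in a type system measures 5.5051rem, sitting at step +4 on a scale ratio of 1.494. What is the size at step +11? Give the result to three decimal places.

91.458rem

The gap is 11 − (4) = 7 steps, so the factor is 1.494^7.
5.5051 × 1.494⁷ = 5.5051 × 16.61323 ≈ 91.458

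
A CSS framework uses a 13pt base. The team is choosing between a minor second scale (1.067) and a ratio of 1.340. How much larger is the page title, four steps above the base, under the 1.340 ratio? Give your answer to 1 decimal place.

Minor second: 13.0 × 1.067⁴ = 16.850pt
At 1.340: 13.0 × 1.340⁴ = 41.914pt
Difference: 41.914 − 16.850 = 25.064pt

25.1pt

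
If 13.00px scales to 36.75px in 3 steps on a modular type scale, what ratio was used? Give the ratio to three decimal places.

1.414

The ratio satisfies 13.00 × r³ = 36.75, so r = (36.75 / 13.00)^(1/3).
r = 2.8269^(1/3) ≈ 1.4140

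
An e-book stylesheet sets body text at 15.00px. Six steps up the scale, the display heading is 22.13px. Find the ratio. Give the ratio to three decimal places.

1.067

The ratio satisfies 15.00 × r⁶ = 22.13, so r = (22.13 / 15.00)^(1/6).
r = 1.4753^(1/6) ≈ 1.0670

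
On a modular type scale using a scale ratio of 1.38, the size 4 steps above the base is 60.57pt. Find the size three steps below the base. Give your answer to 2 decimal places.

6.35pt

Moving from step +4 to step -3 is 7 steps down, so divide by r⁷.
60.57 ÷ 1.38⁷ = 60.57 ÷ 9.53133 ≈ 6.355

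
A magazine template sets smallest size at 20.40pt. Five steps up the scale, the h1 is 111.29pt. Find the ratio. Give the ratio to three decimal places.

The ratio satisfies 20.40 × r⁵ = 111.29, so r = (111.29 / 20.40)^(1/5).
r = 5.4554^(1/5) ≈ 1.4040

1.404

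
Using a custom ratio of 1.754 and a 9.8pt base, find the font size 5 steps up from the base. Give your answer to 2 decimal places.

162.69pt

Every step multiplies by the scale ratio.
9.8 × 1.754⁵ = 9.8 × 16.60152 ≈ 162.69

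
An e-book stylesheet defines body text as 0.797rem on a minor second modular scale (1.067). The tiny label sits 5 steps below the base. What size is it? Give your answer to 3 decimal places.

0.576rem

A modular type scale is a geometric sequence: sizeₙ = base × rⁿ.
0.797 ÷ 1.067⁵ = 0.797 ÷ 1.38300 ≈ 0.576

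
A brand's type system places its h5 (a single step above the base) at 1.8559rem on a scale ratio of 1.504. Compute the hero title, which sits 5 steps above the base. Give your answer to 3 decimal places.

9.496rem

The gap is 5 − (1) = 4 steps, so the factor is 1.504^4.
1.8559 × 1.504⁴ = 1.8559 × 5.11672 ≈ 9.496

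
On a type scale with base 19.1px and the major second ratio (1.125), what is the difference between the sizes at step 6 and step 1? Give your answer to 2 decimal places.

17.23px

Step 1: 19.1 × 1.125 = 21.4875px
Step 6: 19.1 × 1.125⁶ = 38.7212px
Difference: 38.7212 − 21.4875 = 17.2337px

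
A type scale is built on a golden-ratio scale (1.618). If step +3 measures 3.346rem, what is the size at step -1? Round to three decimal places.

0.488rem

3.346 ÷ 1.618⁴ = 3.346 ÷ 6.85353 ≈ 0.488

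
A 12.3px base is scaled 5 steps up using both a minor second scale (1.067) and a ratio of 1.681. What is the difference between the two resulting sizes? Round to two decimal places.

Minor second: 12.3 × 1.067⁵ = 17.0109px
At 1.681: 12.3 × 1.681⁵ = 165.0987px
Difference: 165.0987 − 17.0109 = 148.0878px

148.09px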